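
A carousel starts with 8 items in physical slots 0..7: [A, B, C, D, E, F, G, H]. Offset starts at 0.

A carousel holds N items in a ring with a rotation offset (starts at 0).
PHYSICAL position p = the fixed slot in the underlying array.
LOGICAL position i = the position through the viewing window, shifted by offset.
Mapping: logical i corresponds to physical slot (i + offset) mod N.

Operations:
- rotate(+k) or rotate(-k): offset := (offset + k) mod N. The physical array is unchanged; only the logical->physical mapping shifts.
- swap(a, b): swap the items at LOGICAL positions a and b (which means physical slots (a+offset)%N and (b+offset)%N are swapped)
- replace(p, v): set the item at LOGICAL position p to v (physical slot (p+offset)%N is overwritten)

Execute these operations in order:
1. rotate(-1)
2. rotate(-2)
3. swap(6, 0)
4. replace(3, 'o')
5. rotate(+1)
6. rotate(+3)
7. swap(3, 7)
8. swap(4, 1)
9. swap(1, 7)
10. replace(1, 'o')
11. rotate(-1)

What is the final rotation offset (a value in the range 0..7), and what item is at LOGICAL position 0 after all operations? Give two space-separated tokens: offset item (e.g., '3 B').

After op 1 (rotate(-1)): offset=7, physical=[A,B,C,D,E,F,G,H], logical=[H,A,B,C,D,E,F,G]
After op 2 (rotate(-2)): offset=5, physical=[A,B,C,D,E,F,G,H], logical=[F,G,H,A,B,C,D,E]
After op 3 (swap(6, 0)): offset=5, physical=[A,B,C,F,E,D,G,H], logical=[D,G,H,A,B,C,F,E]
After op 4 (replace(3, 'o')): offset=5, physical=[o,B,C,F,E,D,G,H], logical=[D,G,H,o,B,C,F,E]
After op 5 (rotate(+1)): offset=6, physical=[o,B,C,F,E,D,G,H], logical=[G,H,o,B,C,F,E,D]
After op 6 (rotate(+3)): offset=1, physical=[o,B,C,F,E,D,G,H], logical=[B,C,F,E,D,G,H,o]
After op 7 (swap(3, 7)): offset=1, physical=[E,B,C,F,o,D,G,H], logical=[B,C,F,o,D,G,H,E]
After op 8 (swap(4, 1)): offset=1, physical=[E,B,D,F,o,C,G,H], logical=[B,D,F,o,C,G,H,E]
After op 9 (swap(1, 7)): offset=1, physical=[D,B,E,F,o,C,G,H], logical=[B,E,F,o,C,G,H,D]
After op 10 (replace(1, 'o')): offset=1, physical=[D,B,o,F,o,C,G,H], logical=[B,o,F,o,C,G,H,D]
After op 11 (rotate(-1)): offset=0, physical=[D,B,o,F,o,C,G,H], logical=[D,B,o,F,o,C,G,H]

Answer: 0 D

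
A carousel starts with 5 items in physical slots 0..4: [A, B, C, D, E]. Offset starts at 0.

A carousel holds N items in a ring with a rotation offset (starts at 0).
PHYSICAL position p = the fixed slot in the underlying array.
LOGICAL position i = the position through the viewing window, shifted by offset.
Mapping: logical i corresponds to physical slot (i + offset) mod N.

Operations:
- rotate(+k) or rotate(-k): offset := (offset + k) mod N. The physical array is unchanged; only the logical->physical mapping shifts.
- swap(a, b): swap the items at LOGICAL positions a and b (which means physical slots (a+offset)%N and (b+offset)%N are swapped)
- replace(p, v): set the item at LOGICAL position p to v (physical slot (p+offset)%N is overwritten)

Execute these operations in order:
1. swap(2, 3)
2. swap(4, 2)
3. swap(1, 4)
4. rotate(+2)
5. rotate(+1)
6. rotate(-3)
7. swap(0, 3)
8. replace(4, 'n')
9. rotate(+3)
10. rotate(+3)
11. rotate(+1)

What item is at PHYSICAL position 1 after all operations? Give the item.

After op 1 (swap(2, 3)): offset=0, physical=[A,B,D,C,E], logical=[A,B,D,C,E]
After op 2 (swap(4, 2)): offset=0, physical=[A,B,E,C,D], logical=[A,B,E,C,D]
After op 3 (swap(1, 4)): offset=0, physical=[A,D,E,C,B], logical=[A,D,E,C,B]
After op 4 (rotate(+2)): offset=2, physical=[A,D,E,C,B], logical=[E,C,B,A,D]
After op 5 (rotate(+1)): offset=3, physical=[A,D,E,C,B], logical=[C,B,A,D,E]
After op 6 (rotate(-3)): offset=0, physical=[A,D,E,C,B], logical=[A,D,E,C,B]
After op 7 (swap(0, 3)): offset=0, physical=[C,D,E,A,B], logical=[C,D,E,A,B]
After op 8 (replace(4, 'n')): offset=0, physical=[C,D,E,A,n], logical=[C,D,E,A,n]
After op 9 (rotate(+3)): offset=3, physical=[C,D,E,A,n], logical=[A,n,C,D,E]
After op 10 (rotate(+3)): offset=1, physical=[C,D,E,A,n], logical=[D,E,A,n,C]
After op 11 (rotate(+1)): offset=2, physical=[C,D,E,A,n], logical=[E,A,n,C,D]

Answer: D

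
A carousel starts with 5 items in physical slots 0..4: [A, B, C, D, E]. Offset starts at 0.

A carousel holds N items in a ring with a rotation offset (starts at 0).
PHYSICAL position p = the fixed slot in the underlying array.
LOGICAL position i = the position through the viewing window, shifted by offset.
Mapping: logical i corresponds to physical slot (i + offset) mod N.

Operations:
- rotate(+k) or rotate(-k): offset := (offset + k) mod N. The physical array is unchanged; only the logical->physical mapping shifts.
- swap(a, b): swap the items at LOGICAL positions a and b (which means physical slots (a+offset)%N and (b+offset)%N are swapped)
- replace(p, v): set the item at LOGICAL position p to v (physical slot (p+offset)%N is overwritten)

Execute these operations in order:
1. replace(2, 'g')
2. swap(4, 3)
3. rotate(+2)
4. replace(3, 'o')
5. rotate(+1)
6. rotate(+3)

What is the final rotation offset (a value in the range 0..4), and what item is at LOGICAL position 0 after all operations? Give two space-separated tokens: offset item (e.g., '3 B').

After op 1 (replace(2, 'g')): offset=0, physical=[A,B,g,D,E], logical=[A,B,g,D,E]
After op 2 (swap(4, 3)): offset=0, physical=[A,B,g,E,D], logical=[A,B,g,E,D]
After op 3 (rotate(+2)): offset=2, physical=[A,B,g,E,D], logical=[g,E,D,A,B]
After op 4 (replace(3, 'o')): offset=2, physical=[o,B,g,E,D], logical=[g,E,D,o,B]
After op 5 (rotate(+1)): offset=3, physical=[o,B,g,E,D], logical=[E,D,o,B,g]
After op 6 (rotate(+3)): offset=1, physical=[o,B,g,E,D], logical=[B,g,E,D,o]

Answer: 1 B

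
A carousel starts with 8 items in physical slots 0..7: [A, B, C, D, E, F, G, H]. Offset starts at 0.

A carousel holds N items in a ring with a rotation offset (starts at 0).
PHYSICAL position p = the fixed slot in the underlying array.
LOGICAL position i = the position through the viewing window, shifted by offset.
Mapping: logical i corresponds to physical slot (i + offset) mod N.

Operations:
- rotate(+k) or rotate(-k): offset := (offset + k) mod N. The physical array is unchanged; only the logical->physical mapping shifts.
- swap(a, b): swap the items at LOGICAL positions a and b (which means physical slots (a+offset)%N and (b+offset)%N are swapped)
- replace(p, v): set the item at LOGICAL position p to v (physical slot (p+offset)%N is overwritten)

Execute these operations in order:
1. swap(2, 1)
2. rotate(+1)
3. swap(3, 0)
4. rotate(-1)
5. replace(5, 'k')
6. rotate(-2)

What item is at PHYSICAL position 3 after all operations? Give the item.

Answer: D

Derivation:
After op 1 (swap(2, 1)): offset=0, physical=[A,C,B,D,E,F,G,H], logical=[A,C,B,D,E,F,G,H]
After op 2 (rotate(+1)): offset=1, physical=[A,C,B,D,E,F,G,H], logical=[C,B,D,E,F,G,H,A]
After op 3 (swap(3, 0)): offset=1, physical=[A,E,B,D,C,F,G,H], logical=[E,B,D,C,F,G,H,A]
After op 4 (rotate(-1)): offset=0, physical=[A,E,B,D,C,F,G,H], logical=[A,E,B,D,C,F,G,H]
After op 5 (replace(5, 'k')): offset=0, physical=[A,E,B,D,C,k,G,H], logical=[A,E,B,D,C,k,G,H]
After op 6 (rotate(-2)): offset=6, physical=[A,E,B,D,C,k,G,H], logical=[G,H,A,E,B,D,C,k]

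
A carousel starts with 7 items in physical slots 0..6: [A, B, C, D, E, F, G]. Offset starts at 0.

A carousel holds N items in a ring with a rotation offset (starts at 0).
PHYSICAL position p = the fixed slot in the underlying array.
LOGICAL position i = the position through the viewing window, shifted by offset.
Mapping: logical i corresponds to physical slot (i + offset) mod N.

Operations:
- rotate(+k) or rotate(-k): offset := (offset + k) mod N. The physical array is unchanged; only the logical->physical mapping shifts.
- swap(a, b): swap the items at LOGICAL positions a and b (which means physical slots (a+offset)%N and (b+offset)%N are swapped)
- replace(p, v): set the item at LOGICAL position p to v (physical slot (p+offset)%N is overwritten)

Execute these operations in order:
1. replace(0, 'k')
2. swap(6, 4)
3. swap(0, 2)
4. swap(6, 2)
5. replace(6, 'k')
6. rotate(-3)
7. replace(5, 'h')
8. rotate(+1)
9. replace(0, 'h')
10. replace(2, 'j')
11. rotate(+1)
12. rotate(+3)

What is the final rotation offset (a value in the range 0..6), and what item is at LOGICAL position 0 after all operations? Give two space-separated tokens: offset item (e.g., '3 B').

Answer: 2 h

Derivation:
After op 1 (replace(0, 'k')): offset=0, physical=[k,B,C,D,E,F,G], logical=[k,B,C,D,E,F,G]
After op 2 (swap(6, 4)): offset=0, physical=[k,B,C,D,G,F,E], logical=[k,B,C,D,G,F,E]
After op 3 (swap(0, 2)): offset=0, physical=[C,B,k,D,G,F,E], logical=[C,B,k,D,G,F,E]
After op 4 (swap(6, 2)): offset=0, physical=[C,B,E,D,G,F,k], logical=[C,B,E,D,G,F,k]
After op 5 (replace(6, 'k')): offset=0, physical=[C,B,E,D,G,F,k], logical=[C,B,E,D,G,F,k]
After op 6 (rotate(-3)): offset=4, physical=[C,B,E,D,G,F,k], logical=[G,F,k,C,B,E,D]
After op 7 (replace(5, 'h')): offset=4, physical=[C,B,h,D,G,F,k], logical=[G,F,k,C,B,h,D]
After op 8 (rotate(+1)): offset=5, physical=[C,B,h,D,G,F,k], logical=[F,k,C,B,h,D,G]
After op 9 (replace(0, 'h')): offset=5, physical=[C,B,h,D,G,h,k], logical=[h,k,C,B,h,D,G]
After op 10 (replace(2, 'j')): offset=5, physical=[j,B,h,D,G,h,k], logical=[h,k,j,B,h,D,G]
After op 11 (rotate(+1)): offset=6, physical=[j,B,h,D,G,h,k], logical=[k,j,B,h,D,G,h]
After op 12 (rotate(+3)): offset=2, physical=[j,B,h,D,G,h,k], logical=[h,D,G,h,k,j,B]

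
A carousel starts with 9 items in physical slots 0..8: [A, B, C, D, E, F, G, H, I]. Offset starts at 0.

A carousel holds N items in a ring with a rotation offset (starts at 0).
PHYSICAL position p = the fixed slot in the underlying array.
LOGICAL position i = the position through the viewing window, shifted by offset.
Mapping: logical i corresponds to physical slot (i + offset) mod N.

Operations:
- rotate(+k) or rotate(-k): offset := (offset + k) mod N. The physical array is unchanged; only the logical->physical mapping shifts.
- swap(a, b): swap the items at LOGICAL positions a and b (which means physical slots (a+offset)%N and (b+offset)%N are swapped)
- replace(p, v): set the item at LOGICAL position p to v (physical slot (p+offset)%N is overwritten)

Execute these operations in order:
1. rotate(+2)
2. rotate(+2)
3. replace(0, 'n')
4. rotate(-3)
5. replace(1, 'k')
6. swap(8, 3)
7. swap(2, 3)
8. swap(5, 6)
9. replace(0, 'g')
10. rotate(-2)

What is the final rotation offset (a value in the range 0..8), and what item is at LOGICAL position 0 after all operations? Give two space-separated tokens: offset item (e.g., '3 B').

Answer: 8 I

Derivation:
After op 1 (rotate(+2)): offset=2, physical=[A,B,C,D,E,F,G,H,I], logical=[C,D,E,F,G,H,I,A,B]
After op 2 (rotate(+2)): offset=4, physical=[A,B,C,D,E,F,G,H,I], logical=[E,F,G,H,I,A,B,C,D]
After op 3 (replace(0, 'n')): offset=4, physical=[A,B,C,D,n,F,G,H,I], logical=[n,F,G,H,I,A,B,C,D]
After op 4 (rotate(-3)): offset=1, physical=[A,B,C,D,n,F,G,H,I], logical=[B,C,D,n,F,G,H,I,A]
After op 5 (replace(1, 'k')): offset=1, physical=[A,B,k,D,n,F,G,H,I], logical=[B,k,D,n,F,G,H,I,A]
After op 6 (swap(8, 3)): offset=1, physical=[n,B,k,D,A,F,G,H,I], logical=[B,k,D,A,F,G,H,I,n]
After op 7 (swap(2, 3)): offset=1, physical=[n,B,k,A,D,F,G,H,I], logical=[B,k,A,D,F,G,H,I,n]
After op 8 (swap(5, 6)): offset=1, physical=[n,B,k,A,D,F,H,G,I], logical=[B,k,A,D,F,H,G,I,n]
After op 9 (replace(0, 'g')): offset=1, physical=[n,g,k,A,D,F,H,G,I], logical=[g,k,A,D,F,H,G,I,n]
After op 10 (rotate(-2)): offset=8, physical=[n,g,k,A,D,F,H,G,I], logical=[I,n,g,k,A,D,F,H,G]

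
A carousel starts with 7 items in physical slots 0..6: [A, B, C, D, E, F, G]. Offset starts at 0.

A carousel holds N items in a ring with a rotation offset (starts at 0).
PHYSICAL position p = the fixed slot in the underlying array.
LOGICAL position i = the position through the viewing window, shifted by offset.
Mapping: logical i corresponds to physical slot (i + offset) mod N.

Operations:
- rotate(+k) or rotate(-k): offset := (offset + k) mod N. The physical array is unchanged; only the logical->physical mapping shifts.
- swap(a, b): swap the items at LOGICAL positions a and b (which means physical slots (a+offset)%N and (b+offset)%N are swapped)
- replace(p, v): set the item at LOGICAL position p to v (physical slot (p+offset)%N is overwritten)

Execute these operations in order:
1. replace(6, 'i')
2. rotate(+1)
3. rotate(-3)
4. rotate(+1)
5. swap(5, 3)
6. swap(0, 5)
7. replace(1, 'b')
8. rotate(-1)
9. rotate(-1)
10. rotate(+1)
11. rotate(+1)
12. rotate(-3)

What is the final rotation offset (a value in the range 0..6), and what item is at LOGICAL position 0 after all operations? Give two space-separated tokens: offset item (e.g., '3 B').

Answer: 3 D

Derivation:
After op 1 (replace(6, 'i')): offset=0, physical=[A,B,C,D,E,F,i], logical=[A,B,C,D,E,F,i]
After op 2 (rotate(+1)): offset=1, physical=[A,B,C,D,E,F,i], logical=[B,C,D,E,F,i,A]
After op 3 (rotate(-3)): offset=5, physical=[A,B,C,D,E,F,i], logical=[F,i,A,B,C,D,E]
After op 4 (rotate(+1)): offset=6, physical=[A,B,C,D,E,F,i], logical=[i,A,B,C,D,E,F]
After op 5 (swap(5, 3)): offset=6, physical=[A,B,E,D,C,F,i], logical=[i,A,B,E,D,C,F]
After op 6 (swap(0, 5)): offset=6, physical=[A,B,E,D,i,F,C], logical=[C,A,B,E,D,i,F]
After op 7 (replace(1, 'b')): offset=6, physical=[b,B,E,D,i,F,C], logical=[C,b,B,E,D,i,F]
After op 8 (rotate(-1)): offset=5, physical=[b,B,E,D,i,F,C], logical=[F,C,b,B,E,D,i]
After op 9 (rotate(-1)): offset=4, physical=[b,B,E,D,i,F,C], logical=[i,F,C,b,B,E,D]
After op 10 (rotate(+1)): offset=5, physical=[b,B,E,D,i,F,C], logical=[F,C,b,B,E,D,i]
After op 11 (rotate(+1)): offset=6, physical=[b,B,E,D,i,F,C], logical=[C,b,B,E,D,i,F]
After op 12 (rotate(-3)): offset=3, physical=[b,B,E,D,i,F,C], logical=[D,i,F,C,b,B,E]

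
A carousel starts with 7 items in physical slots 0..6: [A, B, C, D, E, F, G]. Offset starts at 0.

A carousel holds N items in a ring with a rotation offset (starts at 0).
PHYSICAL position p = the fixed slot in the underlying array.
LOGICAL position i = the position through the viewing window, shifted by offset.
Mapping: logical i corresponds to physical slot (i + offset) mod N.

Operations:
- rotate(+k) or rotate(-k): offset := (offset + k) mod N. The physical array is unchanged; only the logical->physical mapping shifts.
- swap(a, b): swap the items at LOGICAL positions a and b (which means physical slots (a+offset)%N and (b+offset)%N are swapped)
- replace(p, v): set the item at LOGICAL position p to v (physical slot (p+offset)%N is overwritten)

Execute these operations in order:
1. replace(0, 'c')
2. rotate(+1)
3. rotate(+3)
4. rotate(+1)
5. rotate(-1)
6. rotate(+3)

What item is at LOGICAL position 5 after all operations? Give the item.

After op 1 (replace(0, 'c')): offset=0, physical=[c,B,C,D,E,F,G], logical=[c,B,C,D,E,F,G]
After op 2 (rotate(+1)): offset=1, physical=[c,B,C,D,E,F,G], logical=[B,C,D,E,F,G,c]
After op 3 (rotate(+3)): offset=4, physical=[c,B,C,D,E,F,G], logical=[E,F,G,c,B,C,D]
After op 4 (rotate(+1)): offset=5, physical=[c,B,C,D,E,F,G], logical=[F,G,c,B,C,D,E]
After op 5 (rotate(-1)): offset=4, physical=[c,B,C,D,E,F,G], logical=[E,F,G,c,B,C,D]
After op 6 (rotate(+3)): offset=0, physical=[c,B,C,D,E,F,G], logical=[c,B,C,D,E,F,G]

Answer: F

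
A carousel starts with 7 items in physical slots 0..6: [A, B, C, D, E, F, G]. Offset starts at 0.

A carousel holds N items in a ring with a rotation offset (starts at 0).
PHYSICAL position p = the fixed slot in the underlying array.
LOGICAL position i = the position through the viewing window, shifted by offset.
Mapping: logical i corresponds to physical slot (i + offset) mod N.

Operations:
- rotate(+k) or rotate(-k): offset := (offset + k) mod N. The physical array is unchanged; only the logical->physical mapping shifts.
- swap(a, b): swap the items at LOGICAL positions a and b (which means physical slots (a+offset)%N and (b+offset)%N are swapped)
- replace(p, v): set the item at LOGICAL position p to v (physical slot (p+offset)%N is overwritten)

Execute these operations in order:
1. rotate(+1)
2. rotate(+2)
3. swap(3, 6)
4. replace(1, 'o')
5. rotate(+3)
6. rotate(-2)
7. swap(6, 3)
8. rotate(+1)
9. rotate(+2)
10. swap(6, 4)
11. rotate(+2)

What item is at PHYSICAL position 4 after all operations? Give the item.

After op 1 (rotate(+1)): offset=1, physical=[A,B,C,D,E,F,G], logical=[B,C,D,E,F,G,A]
After op 2 (rotate(+2)): offset=3, physical=[A,B,C,D,E,F,G], logical=[D,E,F,G,A,B,C]
After op 3 (swap(3, 6)): offset=3, physical=[A,B,G,D,E,F,C], logical=[D,E,F,C,A,B,G]
After op 4 (replace(1, 'o')): offset=3, physical=[A,B,G,D,o,F,C], logical=[D,o,F,C,A,B,G]
After op 5 (rotate(+3)): offset=6, physical=[A,B,G,D,o,F,C], logical=[C,A,B,G,D,o,F]
After op 6 (rotate(-2)): offset=4, physical=[A,B,G,D,o,F,C], logical=[o,F,C,A,B,G,D]
After op 7 (swap(6, 3)): offset=4, physical=[D,B,G,A,o,F,C], logical=[o,F,C,D,B,G,A]
After op 8 (rotate(+1)): offset=5, physical=[D,B,G,A,o,F,C], logical=[F,C,D,B,G,A,o]
After op 9 (rotate(+2)): offset=0, physical=[D,B,G,A,o,F,C], logical=[D,B,G,A,o,F,C]
After op 10 (swap(6, 4)): offset=0, physical=[D,B,G,A,C,F,o], logical=[D,B,G,A,C,F,o]
After op 11 (rotate(+2)): offset=2, physical=[D,B,G,A,C,F,o], logical=[G,A,C,F,o,D,B]

Answer: C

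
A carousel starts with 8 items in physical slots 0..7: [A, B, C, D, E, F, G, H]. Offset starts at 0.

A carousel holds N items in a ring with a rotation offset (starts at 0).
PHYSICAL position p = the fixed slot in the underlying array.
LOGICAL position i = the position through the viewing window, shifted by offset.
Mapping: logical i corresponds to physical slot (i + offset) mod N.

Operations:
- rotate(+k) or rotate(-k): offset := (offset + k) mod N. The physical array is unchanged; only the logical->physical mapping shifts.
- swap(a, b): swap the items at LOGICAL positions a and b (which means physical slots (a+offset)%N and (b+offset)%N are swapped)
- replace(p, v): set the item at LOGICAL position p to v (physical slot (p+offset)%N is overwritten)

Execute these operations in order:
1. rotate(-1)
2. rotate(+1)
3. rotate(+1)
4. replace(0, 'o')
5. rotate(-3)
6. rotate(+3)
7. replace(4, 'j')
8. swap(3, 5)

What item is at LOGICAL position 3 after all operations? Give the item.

After op 1 (rotate(-1)): offset=7, physical=[A,B,C,D,E,F,G,H], logical=[H,A,B,C,D,E,F,G]
After op 2 (rotate(+1)): offset=0, physical=[A,B,C,D,E,F,G,H], logical=[A,B,C,D,E,F,G,H]
After op 3 (rotate(+1)): offset=1, physical=[A,B,C,D,E,F,G,H], logical=[B,C,D,E,F,G,H,A]
After op 4 (replace(0, 'o')): offset=1, physical=[A,o,C,D,E,F,G,H], logical=[o,C,D,E,F,G,H,A]
After op 5 (rotate(-3)): offset=6, physical=[A,o,C,D,E,F,G,H], logical=[G,H,A,o,C,D,E,F]
After op 6 (rotate(+3)): offset=1, physical=[A,o,C,D,E,F,G,H], logical=[o,C,D,E,F,G,H,A]
After op 7 (replace(4, 'j')): offset=1, physical=[A,o,C,D,E,j,G,H], logical=[o,C,D,E,j,G,H,A]
After op 8 (swap(3, 5)): offset=1, physical=[A,o,C,D,G,j,E,H], logical=[o,C,D,G,j,E,H,A]

Answer: G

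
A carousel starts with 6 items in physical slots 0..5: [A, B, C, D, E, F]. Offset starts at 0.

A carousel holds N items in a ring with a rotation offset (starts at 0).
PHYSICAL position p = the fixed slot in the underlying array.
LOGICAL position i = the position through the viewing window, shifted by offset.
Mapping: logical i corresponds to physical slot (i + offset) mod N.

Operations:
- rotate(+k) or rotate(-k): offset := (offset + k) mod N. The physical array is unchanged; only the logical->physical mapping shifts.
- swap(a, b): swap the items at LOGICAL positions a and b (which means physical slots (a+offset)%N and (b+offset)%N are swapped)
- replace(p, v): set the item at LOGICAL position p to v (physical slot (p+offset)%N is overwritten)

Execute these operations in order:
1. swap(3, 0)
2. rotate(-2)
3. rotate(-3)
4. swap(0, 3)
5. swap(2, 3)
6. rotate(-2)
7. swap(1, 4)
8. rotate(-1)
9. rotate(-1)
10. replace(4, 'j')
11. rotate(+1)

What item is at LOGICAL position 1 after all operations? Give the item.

Answer: F

Derivation:
After op 1 (swap(3, 0)): offset=0, physical=[D,B,C,A,E,F], logical=[D,B,C,A,E,F]
After op 2 (rotate(-2)): offset=4, physical=[D,B,C,A,E,F], logical=[E,F,D,B,C,A]
After op 3 (rotate(-3)): offset=1, physical=[D,B,C,A,E,F], logical=[B,C,A,E,F,D]
After op 4 (swap(0, 3)): offset=1, physical=[D,E,C,A,B,F], logical=[E,C,A,B,F,D]
After op 5 (swap(2, 3)): offset=1, physical=[D,E,C,B,A,F], logical=[E,C,B,A,F,D]
After op 6 (rotate(-2)): offset=5, physical=[D,E,C,B,A,F], logical=[F,D,E,C,B,A]
After op 7 (swap(1, 4)): offset=5, physical=[B,E,C,D,A,F], logical=[F,B,E,C,D,A]
After op 8 (rotate(-1)): offset=4, physical=[B,E,C,D,A,F], logical=[A,F,B,E,C,D]
After op 9 (rotate(-1)): offset=3, physical=[B,E,C,D,A,F], logical=[D,A,F,B,E,C]
After op 10 (replace(4, 'j')): offset=3, physical=[B,j,C,D,A,F], logical=[D,A,F,B,j,C]
After op 11 (rotate(+1)): offset=4, physical=[B,j,C,D,A,F], logical=[A,F,B,j,C,D]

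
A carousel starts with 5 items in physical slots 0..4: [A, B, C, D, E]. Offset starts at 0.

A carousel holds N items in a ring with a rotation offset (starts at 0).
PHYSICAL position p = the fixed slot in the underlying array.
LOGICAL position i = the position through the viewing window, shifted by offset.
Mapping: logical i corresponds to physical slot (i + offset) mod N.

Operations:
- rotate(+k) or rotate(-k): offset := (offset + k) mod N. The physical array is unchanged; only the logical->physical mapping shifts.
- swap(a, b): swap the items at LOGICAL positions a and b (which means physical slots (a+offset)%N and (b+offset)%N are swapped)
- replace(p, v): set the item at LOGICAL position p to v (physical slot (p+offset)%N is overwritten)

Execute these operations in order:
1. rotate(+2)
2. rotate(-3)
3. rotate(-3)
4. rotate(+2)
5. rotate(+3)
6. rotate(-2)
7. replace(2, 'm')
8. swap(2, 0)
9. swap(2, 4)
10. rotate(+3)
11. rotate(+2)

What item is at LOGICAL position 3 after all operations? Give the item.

Answer: C

Derivation:
After op 1 (rotate(+2)): offset=2, physical=[A,B,C,D,E], logical=[C,D,E,A,B]
After op 2 (rotate(-3)): offset=4, physical=[A,B,C,D,E], logical=[E,A,B,C,D]
After op 3 (rotate(-3)): offset=1, physical=[A,B,C,D,E], logical=[B,C,D,E,A]
After op 4 (rotate(+2)): offset=3, physical=[A,B,C,D,E], logical=[D,E,A,B,C]
After op 5 (rotate(+3)): offset=1, physical=[A,B,C,D,E], logical=[B,C,D,E,A]
After op 6 (rotate(-2)): offset=4, physical=[A,B,C,D,E], logical=[E,A,B,C,D]
After op 7 (replace(2, 'm')): offset=4, physical=[A,m,C,D,E], logical=[E,A,m,C,D]
After op 8 (swap(2, 0)): offset=4, physical=[A,E,C,D,m], logical=[m,A,E,C,D]
After op 9 (swap(2, 4)): offset=4, physical=[A,D,C,E,m], logical=[m,A,D,C,E]
After op 10 (rotate(+3)): offset=2, physical=[A,D,C,E,m], logical=[C,E,m,A,D]
After op 11 (rotate(+2)): offset=4, physical=[A,D,C,E,m], logical=[m,A,D,C,E]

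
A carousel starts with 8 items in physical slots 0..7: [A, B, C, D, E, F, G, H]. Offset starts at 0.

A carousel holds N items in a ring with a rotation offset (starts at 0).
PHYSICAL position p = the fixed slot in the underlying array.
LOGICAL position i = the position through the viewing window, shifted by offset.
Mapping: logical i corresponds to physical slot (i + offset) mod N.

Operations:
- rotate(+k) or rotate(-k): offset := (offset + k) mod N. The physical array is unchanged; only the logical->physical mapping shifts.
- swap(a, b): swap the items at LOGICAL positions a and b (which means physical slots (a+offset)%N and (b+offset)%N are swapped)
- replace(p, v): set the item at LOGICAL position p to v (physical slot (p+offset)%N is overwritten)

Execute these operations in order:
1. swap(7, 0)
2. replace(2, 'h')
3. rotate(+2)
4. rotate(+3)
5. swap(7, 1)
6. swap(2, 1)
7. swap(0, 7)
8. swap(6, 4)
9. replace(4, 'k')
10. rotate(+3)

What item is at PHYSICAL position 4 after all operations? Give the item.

After op 1 (swap(7, 0)): offset=0, physical=[H,B,C,D,E,F,G,A], logical=[H,B,C,D,E,F,G,A]
After op 2 (replace(2, 'h')): offset=0, physical=[H,B,h,D,E,F,G,A], logical=[H,B,h,D,E,F,G,A]
After op 3 (rotate(+2)): offset=2, physical=[H,B,h,D,E,F,G,A], logical=[h,D,E,F,G,A,H,B]
After op 4 (rotate(+3)): offset=5, physical=[H,B,h,D,E,F,G,A], logical=[F,G,A,H,B,h,D,E]
After op 5 (swap(7, 1)): offset=5, physical=[H,B,h,D,G,F,E,A], logical=[F,E,A,H,B,h,D,G]
After op 6 (swap(2, 1)): offset=5, physical=[H,B,h,D,G,F,A,E], logical=[F,A,E,H,B,h,D,G]
After op 7 (swap(0, 7)): offset=5, physical=[H,B,h,D,F,G,A,E], logical=[G,A,E,H,B,h,D,F]
After op 8 (swap(6, 4)): offset=5, physical=[H,D,h,B,F,G,A,E], logical=[G,A,E,H,D,h,B,F]
After op 9 (replace(4, 'k')): offset=5, physical=[H,k,h,B,F,G,A,E], logical=[G,A,E,H,k,h,B,F]
After op 10 (rotate(+3)): offset=0, physical=[H,k,h,B,F,G,A,E], logical=[H,k,h,B,F,G,A,E]

Answer: F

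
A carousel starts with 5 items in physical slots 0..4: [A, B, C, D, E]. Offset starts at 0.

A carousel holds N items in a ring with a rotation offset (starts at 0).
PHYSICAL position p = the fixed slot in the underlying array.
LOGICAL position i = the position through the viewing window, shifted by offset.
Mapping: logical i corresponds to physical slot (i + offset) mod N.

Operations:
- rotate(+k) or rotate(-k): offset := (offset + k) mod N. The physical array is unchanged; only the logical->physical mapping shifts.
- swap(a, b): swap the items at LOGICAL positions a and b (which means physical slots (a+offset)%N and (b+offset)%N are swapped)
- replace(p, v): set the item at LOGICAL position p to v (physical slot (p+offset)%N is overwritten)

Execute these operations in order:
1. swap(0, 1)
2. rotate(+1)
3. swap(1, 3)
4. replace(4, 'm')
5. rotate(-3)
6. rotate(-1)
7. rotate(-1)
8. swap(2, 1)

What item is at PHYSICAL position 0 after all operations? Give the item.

After op 1 (swap(0, 1)): offset=0, physical=[B,A,C,D,E], logical=[B,A,C,D,E]
After op 2 (rotate(+1)): offset=1, physical=[B,A,C,D,E], logical=[A,C,D,E,B]
After op 3 (swap(1, 3)): offset=1, physical=[B,A,E,D,C], logical=[A,E,D,C,B]
After op 4 (replace(4, 'm')): offset=1, physical=[m,A,E,D,C], logical=[A,E,D,C,m]
After op 5 (rotate(-3)): offset=3, physical=[m,A,E,D,C], logical=[D,C,m,A,E]
After op 6 (rotate(-1)): offset=2, physical=[m,A,E,D,C], logical=[E,D,C,m,A]
After op 7 (rotate(-1)): offset=1, physical=[m,A,E,D,C], logical=[A,E,D,C,m]
After op 8 (swap(2, 1)): offset=1, physical=[m,A,D,E,C], logical=[A,D,E,C,m]

Answer: m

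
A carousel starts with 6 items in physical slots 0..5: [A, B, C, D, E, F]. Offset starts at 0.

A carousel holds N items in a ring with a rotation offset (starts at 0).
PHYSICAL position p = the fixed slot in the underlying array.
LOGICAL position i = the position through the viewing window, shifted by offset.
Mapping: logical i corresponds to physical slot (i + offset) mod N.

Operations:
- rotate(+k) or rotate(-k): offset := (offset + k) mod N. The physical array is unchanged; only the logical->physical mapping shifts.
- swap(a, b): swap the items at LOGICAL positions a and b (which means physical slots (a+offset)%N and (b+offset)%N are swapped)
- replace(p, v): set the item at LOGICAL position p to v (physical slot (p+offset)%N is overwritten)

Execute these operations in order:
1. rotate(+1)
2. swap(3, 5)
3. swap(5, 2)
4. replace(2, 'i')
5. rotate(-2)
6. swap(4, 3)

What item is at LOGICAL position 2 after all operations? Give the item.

After op 1 (rotate(+1)): offset=1, physical=[A,B,C,D,E,F], logical=[B,C,D,E,F,A]
After op 2 (swap(3, 5)): offset=1, physical=[E,B,C,D,A,F], logical=[B,C,D,A,F,E]
After op 3 (swap(5, 2)): offset=1, physical=[D,B,C,E,A,F], logical=[B,C,E,A,F,D]
After op 4 (replace(2, 'i')): offset=1, physical=[D,B,C,i,A,F], logical=[B,C,i,A,F,D]
After op 5 (rotate(-2)): offset=5, physical=[D,B,C,i,A,F], logical=[F,D,B,C,i,A]
After op 6 (swap(4, 3)): offset=5, physical=[D,B,i,C,A,F], logical=[F,D,B,i,C,A]

Answer: B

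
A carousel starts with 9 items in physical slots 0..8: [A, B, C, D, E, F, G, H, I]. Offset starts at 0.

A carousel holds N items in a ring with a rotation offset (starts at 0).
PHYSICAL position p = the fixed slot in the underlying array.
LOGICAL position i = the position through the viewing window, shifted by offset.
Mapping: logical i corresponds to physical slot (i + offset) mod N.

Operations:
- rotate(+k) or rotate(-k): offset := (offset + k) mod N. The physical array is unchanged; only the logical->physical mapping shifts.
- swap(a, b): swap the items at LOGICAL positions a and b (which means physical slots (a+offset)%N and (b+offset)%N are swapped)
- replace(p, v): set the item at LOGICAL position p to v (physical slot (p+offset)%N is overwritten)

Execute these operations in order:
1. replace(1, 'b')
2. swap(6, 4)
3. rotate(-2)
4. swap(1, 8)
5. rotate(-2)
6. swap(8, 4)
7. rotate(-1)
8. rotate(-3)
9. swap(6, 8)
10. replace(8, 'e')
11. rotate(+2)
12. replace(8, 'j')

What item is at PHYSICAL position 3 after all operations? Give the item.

Answer: D

Derivation:
After op 1 (replace(1, 'b')): offset=0, physical=[A,b,C,D,E,F,G,H,I], logical=[A,b,C,D,E,F,G,H,I]
After op 2 (swap(6, 4)): offset=0, physical=[A,b,C,D,G,F,E,H,I], logical=[A,b,C,D,G,F,E,H,I]
After op 3 (rotate(-2)): offset=7, physical=[A,b,C,D,G,F,E,H,I], logical=[H,I,A,b,C,D,G,F,E]
After op 4 (swap(1, 8)): offset=7, physical=[A,b,C,D,G,F,I,H,E], logical=[H,E,A,b,C,D,G,F,I]
After op 5 (rotate(-2)): offset=5, physical=[A,b,C,D,G,F,I,H,E], logical=[F,I,H,E,A,b,C,D,G]
After op 6 (swap(8, 4)): offset=5, physical=[G,b,C,D,A,F,I,H,E], logical=[F,I,H,E,G,b,C,D,A]
After op 7 (rotate(-1)): offset=4, physical=[G,b,C,D,A,F,I,H,E], logical=[A,F,I,H,E,G,b,C,D]
After op 8 (rotate(-3)): offset=1, physical=[G,b,C,D,A,F,I,H,E], logical=[b,C,D,A,F,I,H,E,G]
After op 9 (swap(6, 8)): offset=1, physical=[H,b,C,D,A,F,I,G,E], logical=[b,C,D,A,F,I,G,E,H]
After op 10 (replace(8, 'e')): offset=1, physical=[e,b,C,D,A,F,I,G,E], logical=[b,C,D,A,F,I,G,E,e]
After op 11 (rotate(+2)): offset=3, physical=[e,b,C,D,A,F,I,G,E], logical=[D,A,F,I,G,E,e,b,C]
After op 12 (replace(8, 'j')): offset=3, physical=[e,b,j,D,A,F,I,G,E], logical=[D,A,F,I,G,E,e,b,j]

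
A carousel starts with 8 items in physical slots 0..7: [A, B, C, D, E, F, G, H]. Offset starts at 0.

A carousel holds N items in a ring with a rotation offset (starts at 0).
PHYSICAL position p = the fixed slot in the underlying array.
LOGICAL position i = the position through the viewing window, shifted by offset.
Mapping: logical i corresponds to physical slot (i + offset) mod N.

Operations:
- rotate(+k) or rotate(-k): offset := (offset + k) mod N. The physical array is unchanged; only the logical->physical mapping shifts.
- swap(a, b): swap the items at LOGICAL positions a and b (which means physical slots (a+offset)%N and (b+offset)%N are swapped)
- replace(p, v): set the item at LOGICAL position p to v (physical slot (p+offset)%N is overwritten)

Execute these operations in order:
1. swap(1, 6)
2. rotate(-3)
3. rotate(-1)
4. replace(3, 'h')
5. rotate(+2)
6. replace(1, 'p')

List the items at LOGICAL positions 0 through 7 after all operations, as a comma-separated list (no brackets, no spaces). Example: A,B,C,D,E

After op 1 (swap(1, 6)): offset=0, physical=[A,G,C,D,E,F,B,H], logical=[A,G,C,D,E,F,B,H]
After op 2 (rotate(-3)): offset=5, physical=[A,G,C,D,E,F,B,H], logical=[F,B,H,A,G,C,D,E]
After op 3 (rotate(-1)): offset=4, physical=[A,G,C,D,E,F,B,H], logical=[E,F,B,H,A,G,C,D]
After op 4 (replace(3, 'h')): offset=4, physical=[A,G,C,D,E,F,B,h], logical=[E,F,B,h,A,G,C,D]
After op 5 (rotate(+2)): offset=6, physical=[A,G,C,D,E,F,B,h], logical=[B,h,A,G,C,D,E,F]
After op 6 (replace(1, 'p')): offset=6, physical=[A,G,C,D,E,F,B,p], logical=[B,p,A,G,C,D,E,F]

Answer: B,p,A,G,C,D,E,F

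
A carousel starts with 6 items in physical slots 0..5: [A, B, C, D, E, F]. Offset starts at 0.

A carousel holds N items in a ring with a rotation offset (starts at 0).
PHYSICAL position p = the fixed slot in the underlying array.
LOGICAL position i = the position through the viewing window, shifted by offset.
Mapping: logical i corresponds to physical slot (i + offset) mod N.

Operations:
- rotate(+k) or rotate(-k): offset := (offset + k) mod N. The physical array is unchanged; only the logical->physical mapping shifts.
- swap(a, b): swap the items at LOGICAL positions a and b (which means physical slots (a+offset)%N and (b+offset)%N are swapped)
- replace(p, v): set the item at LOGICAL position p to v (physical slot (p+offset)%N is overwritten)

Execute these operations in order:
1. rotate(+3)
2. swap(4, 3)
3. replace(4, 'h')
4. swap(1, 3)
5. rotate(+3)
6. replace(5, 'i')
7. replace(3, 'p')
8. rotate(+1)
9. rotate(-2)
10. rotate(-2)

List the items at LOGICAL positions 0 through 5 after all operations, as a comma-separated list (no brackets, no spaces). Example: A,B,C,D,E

Answer: p,B,i,E,h,C

Derivation:
After op 1 (rotate(+3)): offset=3, physical=[A,B,C,D,E,F], logical=[D,E,F,A,B,C]
After op 2 (swap(4, 3)): offset=3, physical=[B,A,C,D,E,F], logical=[D,E,F,B,A,C]
After op 3 (replace(4, 'h')): offset=3, physical=[B,h,C,D,E,F], logical=[D,E,F,B,h,C]
After op 4 (swap(1, 3)): offset=3, physical=[E,h,C,D,B,F], logical=[D,B,F,E,h,C]
After op 5 (rotate(+3)): offset=0, physical=[E,h,C,D,B,F], logical=[E,h,C,D,B,F]
After op 6 (replace(5, 'i')): offset=0, physical=[E,h,C,D,B,i], logical=[E,h,C,D,B,i]
After op 7 (replace(3, 'p')): offset=0, physical=[E,h,C,p,B,i], logical=[E,h,C,p,B,i]
After op 8 (rotate(+1)): offset=1, physical=[E,h,C,p,B,i], logical=[h,C,p,B,i,E]
After op 9 (rotate(-2)): offset=5, physical=[E,h,C,p,B,i], logical=[i,E,h,C,p,B]
After op 10 (rotate(-2)): offset=3, physical=[E,h,C,p,B,i], logical=[p,B,i,E,h,C]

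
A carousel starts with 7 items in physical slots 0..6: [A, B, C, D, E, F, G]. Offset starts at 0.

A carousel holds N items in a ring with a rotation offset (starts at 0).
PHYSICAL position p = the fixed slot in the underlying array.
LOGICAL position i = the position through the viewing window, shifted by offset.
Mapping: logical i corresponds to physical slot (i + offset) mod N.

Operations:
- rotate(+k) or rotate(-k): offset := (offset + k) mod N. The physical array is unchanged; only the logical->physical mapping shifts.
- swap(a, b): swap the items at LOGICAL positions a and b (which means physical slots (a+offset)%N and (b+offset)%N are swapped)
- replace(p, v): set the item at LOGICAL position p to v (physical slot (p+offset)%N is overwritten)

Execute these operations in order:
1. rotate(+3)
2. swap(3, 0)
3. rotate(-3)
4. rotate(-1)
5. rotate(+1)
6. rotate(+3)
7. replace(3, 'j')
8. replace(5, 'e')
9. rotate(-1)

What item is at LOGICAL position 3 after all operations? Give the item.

After op 1 (rotate(+3)): offset=3, physical=[A,B,C,D,E,F,G], logical=[D,E,F,G,A,B,C]
After op 2 (swap(3, 0)): offset=3, physical=[A,B,C,G,E,F,D], logical=[G,E,F,D,A,B,C]
After op 3 (rotate(-3)): offset=0, physical=[A,B,C,G,E,F,D], logical=[A,B,C,G,E,F,D]
After op 4 (rotate(-1)): offset=6, physical=[A,B,C,G,E,F,D], logical=[D,A,B,C,G,E,F]
After op 5 (rotate(+1)): offset=0, physical=[A,B,C,G,E,F,D], logical=[A,B,C,G,E,F,D]
After op 6 (rotate(+3)): offset=3, physical=[A,B,C,G,E,F,D], logical=[G,E,F,D,A,B,C]
After op 7 (replace(3, 'j')): offset=3, physical=[A,B,C,G,E,F,j], logical=[G,E,F,j,A,B,C]
After op 8 (replace(5, 'e')): offset=3, physical=[A,e,C,G,E,F,j], logical=[G,E,F,j,A,e,C]
After op 9 (rotate(-1)): offset=2, physical=[A,e,C,G,E,F,j], logical=[C,G,E,F,j,A,e]

Answer: F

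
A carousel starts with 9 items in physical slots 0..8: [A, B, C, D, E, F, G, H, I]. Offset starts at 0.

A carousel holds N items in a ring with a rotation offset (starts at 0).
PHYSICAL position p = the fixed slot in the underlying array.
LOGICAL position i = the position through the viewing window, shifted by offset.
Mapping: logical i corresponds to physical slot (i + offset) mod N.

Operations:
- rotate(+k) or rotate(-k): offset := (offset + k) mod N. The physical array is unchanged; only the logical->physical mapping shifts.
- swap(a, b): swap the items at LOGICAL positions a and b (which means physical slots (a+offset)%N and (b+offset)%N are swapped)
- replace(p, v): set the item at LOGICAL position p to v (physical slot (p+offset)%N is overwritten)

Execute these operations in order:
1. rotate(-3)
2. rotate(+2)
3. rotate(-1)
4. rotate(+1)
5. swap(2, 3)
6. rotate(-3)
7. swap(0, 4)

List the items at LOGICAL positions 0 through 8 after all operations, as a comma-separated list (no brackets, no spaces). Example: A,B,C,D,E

Answer: A,G,H,I,F,C,B,D,E

Derivation:
After op 1 (rotate(-3)): offset=6, physical=[A,B,C,D,E,F,G,H,I], logical=[G,H,I,A,B,C,D,E,F]
After op 2 (rotate(+2)): offset=8, physical=[A,B,C,D,E,F,G,H,I], logical=[I,A,B,C,D,E,F,G,H]
After op 3 (rotate(-1)): offset=7, physical=[A,B,C,D,E,F,G,H,I], logical=[H,I,A,B,C,D,E,F,G]
After op 4 (rotate(+1)): offset=8, physical=[A,B,C,D,E,F,G,H,I], logical=[I,A,B,C,D,E,F,G,H]
After op 5 (swap(2, 3)): offset=8, physical=[A,C,B,D,E,F,G,H,I], logical=[I,A,C,B,D,E,F,G,H]
After op 6 (rotate(-3)): offset=5, physical=[A,C,B,D,E,F,G,H,I], logical=[F,G,H,I,A,C,B,D,E]
After op 7 (swap(0, 4)): offset=5, physical=[F,C,B,D,E,A,G,H,I], logical=[A,G,H,I,F,C,B,D,E]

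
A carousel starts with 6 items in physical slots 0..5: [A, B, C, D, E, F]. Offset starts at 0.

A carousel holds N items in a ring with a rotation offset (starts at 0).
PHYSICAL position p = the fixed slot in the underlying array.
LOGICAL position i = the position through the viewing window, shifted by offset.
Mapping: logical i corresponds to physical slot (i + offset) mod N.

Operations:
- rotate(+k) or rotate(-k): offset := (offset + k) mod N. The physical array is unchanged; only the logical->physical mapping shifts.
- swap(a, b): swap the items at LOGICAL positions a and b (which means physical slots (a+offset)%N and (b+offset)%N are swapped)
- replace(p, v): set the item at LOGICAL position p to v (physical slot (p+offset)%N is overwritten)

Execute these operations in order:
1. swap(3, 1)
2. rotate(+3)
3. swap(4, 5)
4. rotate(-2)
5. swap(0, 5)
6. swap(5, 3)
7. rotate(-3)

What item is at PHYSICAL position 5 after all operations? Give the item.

After op 1 (swap(3, 1)): offset=0, physical=[A,D,C,B,E,F], logical=[A,D,C,B,E,F]
After op 2 (rotate(+3)): offset=3, physical=[A,D,C,B,E,F], logical=[B,E,F,A,D,C]
After op 3 (swap(4, 5)): offset=3, physical=[A,C,D,B,E,F], logical=[B,E,F,A,C,D]
After op 4 (rotate(-2)): offset=1, physical=[A,C,D,B,E,F], logical=[C,D,B,E,F,A]
After op 5 (swap(0, 5)): offset=1, physical=[C,A,D,B,E,F], logical=[A,D,B,E,F,C]
After op 6 (swap(5, 3)): offset=1, physical=[E,A,D,B,C,F], logical=[A,D,B,C,F,E]
After op 7 (rotate(-3)): offset=4, physical=[E,A,D,B,C,F], logical=[C,F,E,A,D,B]

Answer: F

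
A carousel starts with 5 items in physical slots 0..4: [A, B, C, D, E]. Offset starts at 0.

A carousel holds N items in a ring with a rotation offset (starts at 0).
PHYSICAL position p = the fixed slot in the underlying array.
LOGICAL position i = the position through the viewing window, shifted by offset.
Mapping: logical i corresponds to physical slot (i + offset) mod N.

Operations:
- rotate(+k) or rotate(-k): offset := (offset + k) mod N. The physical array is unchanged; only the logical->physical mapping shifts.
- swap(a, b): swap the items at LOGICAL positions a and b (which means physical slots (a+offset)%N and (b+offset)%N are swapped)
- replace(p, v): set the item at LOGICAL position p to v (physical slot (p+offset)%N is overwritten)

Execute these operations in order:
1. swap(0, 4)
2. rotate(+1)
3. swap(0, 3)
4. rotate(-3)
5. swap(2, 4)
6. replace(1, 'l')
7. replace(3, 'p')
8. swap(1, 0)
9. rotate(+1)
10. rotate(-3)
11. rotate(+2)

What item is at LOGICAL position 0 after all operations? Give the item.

After op 1 (swap(0, 4)): offset=0, physical=[E,B,C,D,A], logical=[E,B,C,D,A]
After op 2 (rotate(+1)): offset=1, physical=[E,B,C,D,A], logical=[B,C,D,A,E]
After op 3 (swap(0, 3)): offset=1, physical=[E,A,C,D,B], logical=[A,C,D,B,E]
After op 4 (rotate(-3)): offset=3, physical=[E,A,C,D,B], logical=[D,B,E,A,C]
After op 5 (swap(2, 4)): offset=3, physical=[C,A,E,D,B], logical=[D,B,C,A,E]
After op 6 (replace(1, 'l')): offset=3, physical=[C,A,E,D,l], logical=[D,l,C,A,E]
After op 7 (replace(3, 'p')): offset=3, physical=[C,p,E,D,l], logical=[D,l,C,p,E]
After op 8 (swap(1, 0)): offset=3, physical=[C,p,E,l,D], logical=[l,D,C,p,E]
After op 9 (rotate(+1)): offset=4, physical=[C,p,E,l,D], logical=[D,C,p,E,l]
After op 10 (rotate(-3)): offset=1, physical=[C,p,E,l,D], logical=[p,E,l,D,C]
After op 11 (rotate(+2)): offset=3, physical=[C,p,E,l,D], logical=[l,D,C,p,E]

Answer: l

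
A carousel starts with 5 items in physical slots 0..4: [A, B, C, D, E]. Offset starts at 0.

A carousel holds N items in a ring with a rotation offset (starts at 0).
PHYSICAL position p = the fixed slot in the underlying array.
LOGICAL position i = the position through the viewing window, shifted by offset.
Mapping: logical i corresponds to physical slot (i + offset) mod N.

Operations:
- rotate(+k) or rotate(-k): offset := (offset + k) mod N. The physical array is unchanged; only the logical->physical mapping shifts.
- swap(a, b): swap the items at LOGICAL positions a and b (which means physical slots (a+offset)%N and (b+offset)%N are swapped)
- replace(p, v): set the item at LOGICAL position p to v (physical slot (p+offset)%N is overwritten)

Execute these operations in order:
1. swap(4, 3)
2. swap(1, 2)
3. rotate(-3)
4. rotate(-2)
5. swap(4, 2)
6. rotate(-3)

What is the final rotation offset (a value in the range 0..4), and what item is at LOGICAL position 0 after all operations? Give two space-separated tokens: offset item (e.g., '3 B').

After op 1 (swap(4, 3)): offset=0, physical=[A,B,C,E,D], logical=[A,B,C,E,D]
After op 2 (swap(1, 2)): offset=0, physical=[A,C,B,E,D], logical=[A,C,B,E,D]
After op 3 (rotate(-3)): offset=2, physical=[A,C,B,E,D], logical=[B,E,D,A,C]
After op 4 (rotate(-2)): offset=0, physical=[A,C,B,E,D], logical=[A,C,B,E,D]
After op 5 (swap(4, 2)): offset=0, physical=[A,C,D,E,B], logical=[A,C,D,E,B]
After op 6 (rotate(-3)): offset=2, physical=[A,C,D,E,B], logical=[D,E,B,A,C]

Answer: 2 D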